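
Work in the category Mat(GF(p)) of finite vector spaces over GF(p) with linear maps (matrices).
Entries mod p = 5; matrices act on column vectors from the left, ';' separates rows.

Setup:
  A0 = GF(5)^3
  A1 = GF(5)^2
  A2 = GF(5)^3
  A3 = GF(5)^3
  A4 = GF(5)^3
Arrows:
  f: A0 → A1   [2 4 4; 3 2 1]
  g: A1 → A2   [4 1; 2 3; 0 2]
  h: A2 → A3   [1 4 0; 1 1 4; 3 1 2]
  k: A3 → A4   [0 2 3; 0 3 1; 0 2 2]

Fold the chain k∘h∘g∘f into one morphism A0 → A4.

  e0=(1,0,0) f→(2,3) g→(1,3,1) h→(3,3,3) k→(0,2,2)
  e1=(0,1,0) f→(4,2) g→(3,4,4) h→(4,3,1) k→(4,0,3)
  e2=(0,0,1) f→(4,1) g→(2,1,2) h→(1,1,1) k→(0,4,4)
⟦path⟧: [0 4 0; 2 0 4; 2 3 4]

Answer: [0 4 0; 2 0 4; 2 3 4]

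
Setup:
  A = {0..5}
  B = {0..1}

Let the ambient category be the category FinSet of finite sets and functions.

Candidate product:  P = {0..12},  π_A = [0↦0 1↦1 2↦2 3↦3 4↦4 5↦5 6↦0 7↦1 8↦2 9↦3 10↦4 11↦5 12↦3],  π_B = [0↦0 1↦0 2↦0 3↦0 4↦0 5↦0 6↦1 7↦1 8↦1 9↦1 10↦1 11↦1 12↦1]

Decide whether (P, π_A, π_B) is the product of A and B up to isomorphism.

|A|·|B| = 6·2 = 12;  |P| = 13
  → cardinalities differ; no bijection possible.

Answer: NOT A VALID PRODUCT — |P|=13 ≠ |A|·|B|=12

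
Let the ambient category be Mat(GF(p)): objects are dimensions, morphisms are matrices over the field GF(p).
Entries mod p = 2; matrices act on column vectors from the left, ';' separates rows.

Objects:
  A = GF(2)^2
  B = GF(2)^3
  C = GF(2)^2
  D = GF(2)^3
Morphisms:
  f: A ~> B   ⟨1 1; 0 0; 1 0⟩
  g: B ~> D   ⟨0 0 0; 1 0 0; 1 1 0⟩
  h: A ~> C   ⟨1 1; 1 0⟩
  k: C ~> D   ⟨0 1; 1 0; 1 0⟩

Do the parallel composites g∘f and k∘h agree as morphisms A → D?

Answer: DOES NOT COMMUTE

Derivation:
Along f;g (path 1):
  e0=[1,0] f~>[1,0,1] g~>[0,1,1]
  e1=[0,1] f~>[1,0,0] g~>[0,1,1]
  ⟦path⟧₁ = ⟨0 0; 1 1; 1 1⟩
Along h;k (path 2):
  e0=[1,0] h~>[1,1] k~>[1,1,1]
  e1=[0,1] h~>[1,0] k~>[0,1,1]
  ⟦path⟧₂ = ⟨1 0; 1 1; 1 1⟩
Equal? distinct morphisms ✗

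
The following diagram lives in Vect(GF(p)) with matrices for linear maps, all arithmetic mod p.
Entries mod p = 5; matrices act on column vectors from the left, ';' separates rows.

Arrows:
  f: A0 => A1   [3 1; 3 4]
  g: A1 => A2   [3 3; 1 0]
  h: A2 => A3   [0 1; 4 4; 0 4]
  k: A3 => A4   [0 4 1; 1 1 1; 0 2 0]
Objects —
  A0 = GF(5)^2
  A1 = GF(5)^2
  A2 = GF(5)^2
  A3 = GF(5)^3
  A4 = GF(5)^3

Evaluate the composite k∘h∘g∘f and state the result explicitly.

Answer: [3 0; 4 4; 3 3]

Trace:
  e0=[1,0] f=>[3,3] g=>[3,3] h=>[3,4,2] k=>[3,4,3]
  e1=[0,1] f=>[1,4] g=>[0,1] h=>[1,4,4] k=>[0,4,3]
composite: [3 0; 4 4; 3 3]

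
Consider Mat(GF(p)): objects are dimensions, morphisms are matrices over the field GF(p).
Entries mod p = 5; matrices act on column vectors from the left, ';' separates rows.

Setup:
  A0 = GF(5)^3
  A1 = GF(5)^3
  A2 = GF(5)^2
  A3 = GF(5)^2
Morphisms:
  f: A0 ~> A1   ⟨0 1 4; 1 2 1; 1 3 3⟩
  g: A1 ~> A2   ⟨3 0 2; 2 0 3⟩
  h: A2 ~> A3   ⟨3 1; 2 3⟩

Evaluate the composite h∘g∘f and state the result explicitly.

Answer: ⟨4 3 1; 3 1 2⟩

Derivation:
  e0=(1,0,0) f~>(0,1,1) g~>(2,3) h~>(4,3)
  e1=(0,1,0) f~>(1,2,3) g~>(4,1) h~>(3,1)
  e2=(0,0,1) f~>(4,1,3) g~>(3,2) h~>(1,2)
result: ⟨4 3 1; 3 1 2⟩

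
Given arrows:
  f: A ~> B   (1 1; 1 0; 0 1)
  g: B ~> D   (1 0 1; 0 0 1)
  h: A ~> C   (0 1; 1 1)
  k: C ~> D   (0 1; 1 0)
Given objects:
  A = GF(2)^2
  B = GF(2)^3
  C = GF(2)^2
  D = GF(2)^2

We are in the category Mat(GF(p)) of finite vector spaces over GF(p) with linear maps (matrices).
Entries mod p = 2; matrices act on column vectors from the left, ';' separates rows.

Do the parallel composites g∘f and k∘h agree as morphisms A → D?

Along f;g (path 1):
  e0=⟨1,0⟩ f~>⟨1,1,0⟩ g~>⟨1,0⟩
  e1=⟨0,1⟩ f~>⟨1,0,1⟩ g~>⟨0,1⟩
  ⟦path⟧₁ = (1 0; 0 1)
Along h;k (path 2):
  e0=⟨1,0⟩ h~>⟨0,1⟩ k~>⟨1,0⟩
  e1=⟨0,1⟩ h~>⟨1,1⟩ k~>⟨1,1⟩
  ⟦path⟧₂ = (1 1; 0 1)
Equal? differ; not commutative

Answer: DOES NOT COMMUTE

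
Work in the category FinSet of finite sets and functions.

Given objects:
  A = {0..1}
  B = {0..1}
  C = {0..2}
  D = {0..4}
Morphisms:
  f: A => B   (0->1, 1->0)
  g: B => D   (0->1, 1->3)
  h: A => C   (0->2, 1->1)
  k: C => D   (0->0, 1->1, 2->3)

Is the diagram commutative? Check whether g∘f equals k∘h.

Answer: COMMUTES

Derivation:
Along f;g (path 1):
  0 f=>1 g=>3
  1 f=>0 g=>1
  composite₁ = (0->3, 1->1)
Along h;k (path 2):
  0 h=>2 k=>3
  1 h=>1 k=>1
  composite₂ = (0->3, 1->1)
Equal? equal; square commutes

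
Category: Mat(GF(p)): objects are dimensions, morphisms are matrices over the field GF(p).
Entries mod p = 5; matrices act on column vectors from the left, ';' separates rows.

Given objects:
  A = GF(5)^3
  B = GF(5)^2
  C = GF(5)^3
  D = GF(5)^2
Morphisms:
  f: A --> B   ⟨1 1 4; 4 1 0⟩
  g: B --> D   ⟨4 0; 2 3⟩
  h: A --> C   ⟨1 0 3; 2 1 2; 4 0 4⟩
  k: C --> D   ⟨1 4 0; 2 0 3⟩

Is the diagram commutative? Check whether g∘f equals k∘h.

Path 1 = f;g:
  e0=[1,0,0] f-->[1,4] g-->[4,4]
  e1=[0,1,0] f-->[1,1] g-->[4,0]
  e2=[0,0,1] f-->[4,0] g-->[1,3]
  ⟦path⟧₁ = ⟨4 4 1; 4 0 3⟩
Path 2 = h;k:
  e0=[1,0,0] h-->[1,2,4] k-->[4,4]
  e1=[0,1,0] h-->[0,1,0] k-->[4,0]
  e2=[0,0,1] h-->[3,2,4] k-->[1,3]
  ⟦path⟧₂ = ⟨4 4 1; 4 0 3⟩
Equal? equal; square commutes

Answer: COMMUTES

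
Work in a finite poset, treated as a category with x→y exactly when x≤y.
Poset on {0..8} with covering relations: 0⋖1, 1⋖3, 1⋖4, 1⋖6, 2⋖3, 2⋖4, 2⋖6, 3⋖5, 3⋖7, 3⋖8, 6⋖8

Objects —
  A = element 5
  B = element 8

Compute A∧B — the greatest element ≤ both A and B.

Common predecessors of 5,8: {0,1,2,3}
  0 ≤ 3
  1 ≤ 3
  2 ≤ 3
  3 ≤ 3
glb = 3

Answer: A∧B = 3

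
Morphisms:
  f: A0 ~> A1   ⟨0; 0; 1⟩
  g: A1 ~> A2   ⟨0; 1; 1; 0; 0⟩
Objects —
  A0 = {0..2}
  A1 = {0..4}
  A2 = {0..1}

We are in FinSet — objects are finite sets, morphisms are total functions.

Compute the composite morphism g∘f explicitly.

Answer: ⟨0; 0; 1⟩

Derivation:
  0 f~>0 g~>0
  1 f~>0 g~>0
  2 f~>1 g~>1
⟦path⟧: ⟨0; 0; 1⟩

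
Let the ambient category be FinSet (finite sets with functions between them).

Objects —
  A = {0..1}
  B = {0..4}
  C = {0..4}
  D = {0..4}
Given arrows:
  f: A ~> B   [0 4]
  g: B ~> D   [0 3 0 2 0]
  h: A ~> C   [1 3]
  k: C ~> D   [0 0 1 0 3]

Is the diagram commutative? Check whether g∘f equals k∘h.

Answer: COMMUTES

Derivation:
Path 1 = f;g:
  0 f~>0 g~>0
  1 f~>4 g~>0
  result₁ = [0 0]
Path 2 = h;k:
  0 h~>1 k~>0
  1 h~>3 k~>0
  result₂ = [0 0]
Equal? same morphism ✓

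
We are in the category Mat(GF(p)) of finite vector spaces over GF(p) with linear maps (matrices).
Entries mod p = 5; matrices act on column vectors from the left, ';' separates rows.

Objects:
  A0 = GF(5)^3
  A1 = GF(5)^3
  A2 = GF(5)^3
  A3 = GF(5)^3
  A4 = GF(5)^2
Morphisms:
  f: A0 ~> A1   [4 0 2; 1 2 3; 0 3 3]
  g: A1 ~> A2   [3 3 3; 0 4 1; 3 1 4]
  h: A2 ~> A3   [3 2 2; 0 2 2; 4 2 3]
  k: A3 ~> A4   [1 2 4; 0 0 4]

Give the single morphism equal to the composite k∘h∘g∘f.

Answer: [0 1 4; 3 1 1]

Derivation:
  e0=[1,0,0] f~>[4,1,0] g~>[0,4,3] h~>[4,4,2] k~>[0,3]
  e1=[0,1,0] f~>[0,2,3] g~>[0,1,4] h~>[0,0,4] k~>[1,1]
  e2=[0,0,1] f~>[2,3,3] g~>[4,0,1] h~>[4,2,4] k~>[4,1]
⟦path⟧: [0 1 4; 3 1 1]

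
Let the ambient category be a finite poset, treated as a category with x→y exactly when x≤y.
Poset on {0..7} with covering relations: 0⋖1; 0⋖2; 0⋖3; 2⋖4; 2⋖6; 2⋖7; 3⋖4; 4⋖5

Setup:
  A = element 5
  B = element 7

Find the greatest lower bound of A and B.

{x : x≤A ∧ x≤B} = {0,2}  (A=5, B=7)
  0 ≤ 2
  2 ≤ 2
glb = 2

Answer: A∧B = 2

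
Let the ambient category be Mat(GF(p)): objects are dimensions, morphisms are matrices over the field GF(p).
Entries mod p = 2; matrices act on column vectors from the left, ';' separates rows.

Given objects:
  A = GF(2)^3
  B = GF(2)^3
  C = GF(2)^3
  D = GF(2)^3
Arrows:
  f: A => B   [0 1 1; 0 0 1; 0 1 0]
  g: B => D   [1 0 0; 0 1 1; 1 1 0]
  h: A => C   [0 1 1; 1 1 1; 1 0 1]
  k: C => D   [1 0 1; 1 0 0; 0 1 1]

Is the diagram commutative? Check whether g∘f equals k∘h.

Path 1 = f;g:
  e0=(1,0,0) f=>(0,0,0) g=>(0,0,0)
  e1=(0,1,0) f=>(1,0,1) g=>(1,1,1)
  e2=(0,0,1) f=>(1,1,0) g=>(1,1,0)
  result₁ = [0 1 1; 0 1 1; 0 1 0]
Path 2 = h;k:
  e0=(1,0,0) h=>(0,1,1) k=>(1,0,0)
  e1=(0,1,0) h=>(1,1,0) k=>(1,1,1)
  e2=(0,0,1) h=>(1,1,1) k=>(0,1,0)
  result₂ = [1 1 0; 0 1 1; 0 1 0]
Equal? distinct morphisms ✗

Answer: DOES NOT COMMUTE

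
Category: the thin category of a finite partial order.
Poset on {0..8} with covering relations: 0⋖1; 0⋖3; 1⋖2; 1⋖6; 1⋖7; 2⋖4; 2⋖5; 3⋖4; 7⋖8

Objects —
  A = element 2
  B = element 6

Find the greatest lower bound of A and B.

Answer: A∧B = 1

Trace:
{x : x≤A ∧ x≤B} = {0,1}  (A=2, B=6)
  0 ≤ 1
  1 ≤ 1
glb = 1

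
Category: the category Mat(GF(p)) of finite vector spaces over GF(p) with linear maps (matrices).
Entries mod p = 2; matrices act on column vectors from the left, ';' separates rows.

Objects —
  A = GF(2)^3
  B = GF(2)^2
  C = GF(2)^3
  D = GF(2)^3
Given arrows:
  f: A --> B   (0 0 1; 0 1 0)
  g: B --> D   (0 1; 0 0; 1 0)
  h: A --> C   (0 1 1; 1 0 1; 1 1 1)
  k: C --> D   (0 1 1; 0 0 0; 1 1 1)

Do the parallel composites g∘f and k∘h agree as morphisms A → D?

Answer: COMMUTES

Work:
1) trace f;g:
  e0=⟨1,0,0⟩ f-->⟨0,0⟩ g-->⟨0,0,0⟩
  e1=⟨0,1,0⟩ f-->⟨0,1⟩ g-->⟨1,0,0⟩
  e2=⟨0,0,1⟩ f-->⟨1,0⟩ g-->⟨0,0,1⟩
  result₁ = (0 1 0; 0 0 0; 0 0 1)
2) trace h;k:
  e0=⟨1,0,0⟩ h-->⟨0,1,1⟩ k-->⟨0,0,0⟩
  e1=⟨0,1,0⟩ h-->⟨1,0,1⟩ k-->⟨1,0,0⟩
  e2=⟨0,0,1⟩ h-->⟨1,1,1⟩ k-->⟨0,0,1⟩
  result₂ = (0 1 0; 0 0 0; 0 0 1)
Equal? same morphism ✓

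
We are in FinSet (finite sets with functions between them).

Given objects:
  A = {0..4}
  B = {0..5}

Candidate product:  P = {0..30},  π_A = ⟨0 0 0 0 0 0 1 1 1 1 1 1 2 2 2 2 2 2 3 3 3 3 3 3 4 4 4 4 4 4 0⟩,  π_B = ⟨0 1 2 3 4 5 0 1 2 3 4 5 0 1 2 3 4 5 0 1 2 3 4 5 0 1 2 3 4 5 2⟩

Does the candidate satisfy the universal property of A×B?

Answer: NOT A VALID PRODUCT — |P|=31 ≠ |A|·|B|=30

Derivation:
|A|·|B| = 5·6 = 30;  |P| = 31
  → cardinalities differ; no bijection possible.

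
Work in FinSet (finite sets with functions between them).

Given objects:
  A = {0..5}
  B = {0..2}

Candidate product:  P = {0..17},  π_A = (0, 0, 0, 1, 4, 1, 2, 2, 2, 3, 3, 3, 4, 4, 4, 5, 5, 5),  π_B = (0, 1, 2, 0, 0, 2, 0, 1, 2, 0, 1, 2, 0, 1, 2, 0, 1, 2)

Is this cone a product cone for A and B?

|A|·|B| = 6·3 = 18;  |P| = 18
Check the pairing map k ↦ (π_A(k), π_B(k)):
  0 -> (0,0)
  1 -> (0,1)
  2 -> (0,2)
  3 -> (1,0)
  4 -> (4,0)
  5 -> (1,2)
  6 -> (2,0)
  7 -> (2,1)
  8 -> (2,2)
  9 -> (3,0)
  10 -> (3,1)
  11 -> (3,2)
  12 -> (4,0)  ✗ repeats pair of k=4
  13 -> (4,1)
  14 -> (4,2)
  15 -> (5,0)
  16 -> (5,1)
  17 -> (5,2)
distinct pairs in image: 17 / 18 needed
  → (4,0) hit at k=4 and k=12

Answer: NOT A VALID PRODUCT — duplicate pair at indices 12,4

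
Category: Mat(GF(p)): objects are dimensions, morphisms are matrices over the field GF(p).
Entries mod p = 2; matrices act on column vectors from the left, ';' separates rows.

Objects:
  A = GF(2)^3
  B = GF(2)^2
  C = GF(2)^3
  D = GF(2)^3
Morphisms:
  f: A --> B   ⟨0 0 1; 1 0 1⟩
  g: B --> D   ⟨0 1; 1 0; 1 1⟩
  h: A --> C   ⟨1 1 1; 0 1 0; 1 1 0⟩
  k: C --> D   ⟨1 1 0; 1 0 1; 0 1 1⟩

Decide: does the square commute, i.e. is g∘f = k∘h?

Along f;g (path 1):
  e0=⟨1,0,0⟩ f-->⟨0,1⟩ g-->⟨1,0,1⟩
  e1=⟨0,1,0⟩ f-->⟨0,0⟩ g-->⟨0,0,0⟩
  e2=⟨0,0,1⟩ f-->⟨1,1⟩ g-->⟨1,1,0⟩
  result₁ = ⟨1 0 1; 0 0 1; 1 0 0⟩
Along h;k (path 2):
  e0=⟨1,0,0⟩ h-->⟨1,0,1⟩ k-->⟨1,0,1⟩
  e1=⟨0,1,0⟩ h-->⟨1,1,1⟩ k-->⟨0,0,0⟩
  e2=⟨0,0,1⟩ h-->⟨1,0,0⟩ k-->⟨1,1,0⟩
  result₂ = ⟨1 0 1; 0 0 1; 1 0 0⟩
Equal? YES — commutes

Answer: COMMUTES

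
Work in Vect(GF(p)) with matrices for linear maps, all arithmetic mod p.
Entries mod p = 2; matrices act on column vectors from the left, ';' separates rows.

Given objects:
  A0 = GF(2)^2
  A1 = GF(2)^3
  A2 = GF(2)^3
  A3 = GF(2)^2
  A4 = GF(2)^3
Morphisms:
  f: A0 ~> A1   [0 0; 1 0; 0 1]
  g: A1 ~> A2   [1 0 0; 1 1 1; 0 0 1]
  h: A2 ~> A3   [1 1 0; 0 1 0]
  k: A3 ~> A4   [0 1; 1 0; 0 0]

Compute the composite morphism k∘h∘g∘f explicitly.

  e0=[1,0] f~>[0,1,0] g~>[0,1,0] h~>[1,1] k~>[1,1,0]
  e1=[0,1] f~>[0,0,1] g~>[0,1,1] h~>[1,1] k~>[1,1,0]
composite: [1 1; 1 1; 0 0]

Answer: [1 1; 1 1; 0 0]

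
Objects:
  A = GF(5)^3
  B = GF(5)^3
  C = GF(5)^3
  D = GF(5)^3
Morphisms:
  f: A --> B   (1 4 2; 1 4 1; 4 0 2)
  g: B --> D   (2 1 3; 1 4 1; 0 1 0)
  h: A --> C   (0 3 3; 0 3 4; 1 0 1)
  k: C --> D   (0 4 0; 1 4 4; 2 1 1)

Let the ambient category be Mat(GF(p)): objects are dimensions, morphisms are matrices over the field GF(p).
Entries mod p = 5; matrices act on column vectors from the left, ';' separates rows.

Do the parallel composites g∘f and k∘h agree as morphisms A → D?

Answer: COMMUTES

Derivation:
Path 1 = f;g:
  e0=[1,0,0] f-->[1,1,4] g-->[0,4,1]
  e1=[0,1,0] f-->[4,4,0] g-->[2,0,4]
  e2=[0,0,1] f-->[2,1,2] g-->[1,3,1]
  composite₁ = (0 2 1; 4 0 3; 1 4 1)
Path 2 = h;k:
  e0=[1,0,0] h-->[0,0,1] k-->[0,4,1]
  e1=[0,1,0] h-->[3,3,0] k-->[2,0,4]
  e2=[0,0,1] h-->[3,4,1] k-->[1,3,1]
  composite₂ = (0 2 1; 4 0 3; 1 4 1)
Equal? YES — commutes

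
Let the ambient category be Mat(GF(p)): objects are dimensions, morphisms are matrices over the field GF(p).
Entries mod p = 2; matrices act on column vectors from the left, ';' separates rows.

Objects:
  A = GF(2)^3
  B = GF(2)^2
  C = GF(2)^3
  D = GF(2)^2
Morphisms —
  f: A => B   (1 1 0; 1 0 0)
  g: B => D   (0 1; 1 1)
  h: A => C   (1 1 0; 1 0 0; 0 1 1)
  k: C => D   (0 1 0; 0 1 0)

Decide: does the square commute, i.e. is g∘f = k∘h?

Answer: DOES NOT COMMUTE

Trace:
Along f;g (path 1):
  e0=⟨1,0,0⟩ f=>⟨1,1⟩ g=>⟨1,0⟩
  e1=⟨0,1,0⟩ f=>⟨1,0⟩ g=>⟨0,1⟩
  e2=⟨0,0,1⟩ f=>⟨0,0⟩ g=>⟨0,0⟩
  ⟦path⟧₁ = (1 0 0; 0 1 0)
Along h;k (path 2):
  e0=⟨1,0,0⟩ h=>⟨1,1,0⟩ k=>⟨1,1⟩
  e1=⟨0,1,0⟩ h=>⟨1,0,1⟩ k=>⟨0,0⟩
  e2=⟨0,0,1⟩ h=>⟨0,0,1⟩ k=>⟨0,0⟩
  ⟦path⟧₂ = (1 0 0; 1 0 0)
Equal? differ; not commutative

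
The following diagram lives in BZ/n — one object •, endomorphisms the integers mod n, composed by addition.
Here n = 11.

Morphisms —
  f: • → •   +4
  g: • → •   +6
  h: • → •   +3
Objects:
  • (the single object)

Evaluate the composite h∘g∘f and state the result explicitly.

Answer: +2

Work:
  0 +4≡4 +6≡10 +3≡2  (mod 11)
⟦path⟧: +2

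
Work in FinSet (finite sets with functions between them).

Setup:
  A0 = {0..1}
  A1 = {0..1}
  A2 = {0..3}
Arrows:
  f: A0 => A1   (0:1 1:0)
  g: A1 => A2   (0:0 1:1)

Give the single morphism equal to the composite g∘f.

Answer: (0:1 1:0)

Derivation:
  0 f=>1 g=>1
  1 f=>0 g=>0
⟦path⟧: (0:1 1:0)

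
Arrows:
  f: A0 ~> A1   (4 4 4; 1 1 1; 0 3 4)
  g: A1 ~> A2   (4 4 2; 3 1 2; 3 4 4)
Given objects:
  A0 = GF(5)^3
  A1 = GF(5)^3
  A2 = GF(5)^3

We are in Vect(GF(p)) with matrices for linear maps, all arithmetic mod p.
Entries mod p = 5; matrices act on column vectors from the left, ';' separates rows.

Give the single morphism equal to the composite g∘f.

  e0=[1,0,0] f~>[4,1,0] g~>[0,3,1]
  e1=[0,1,0] f~>[4,1,3] g~>[1,4,3]
  e2=[0,0,1] f~>[4,1,4] g~>[3,1,2]
result: (0 1 3; 3 4 1; 1 3 2)

Answer: (0 1 3; 3 4 1; 1 3 2)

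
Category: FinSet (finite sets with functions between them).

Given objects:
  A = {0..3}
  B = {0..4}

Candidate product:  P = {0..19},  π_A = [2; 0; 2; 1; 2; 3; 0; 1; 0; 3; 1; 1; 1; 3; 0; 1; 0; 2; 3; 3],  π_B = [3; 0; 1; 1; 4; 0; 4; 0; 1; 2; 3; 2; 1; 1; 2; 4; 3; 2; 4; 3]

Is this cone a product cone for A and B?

|A|·|B| = 4·5 = 20;  |P| = 20
Check the pairing map k ↦ (π_A(k), π_B(k)):
  0 : (2,3)
  1 : (0,0)
  2 : (2,1)
  3 : (1,1)
  4 : (2,4)
  5 : (3,0)
  6 : (0,4)
  7 : (1,0)
  8 : (0,1)
  9 : (3,2)
  10 : (1,3)
  11 : (1,2)
  12 : (1,1)  ✗ repeats pair of k=3
  13 : (3,1)
  14 : (0,2)
  15 : (1,4)
  16 : (0,3)
  17 : (2,2)
  18 : (3,4)
  19 : (3,3)
distinct pairs in image: 19 / 20 needed
  → (1,1) hit at k=3 and k=12

Answer: NOT A VALID PRODUCT — duplicate pair at indices 3,12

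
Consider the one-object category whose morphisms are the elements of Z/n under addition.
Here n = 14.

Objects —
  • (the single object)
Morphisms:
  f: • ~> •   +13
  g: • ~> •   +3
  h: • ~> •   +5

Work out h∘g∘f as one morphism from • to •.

Answer: +7

Derivation:
  0 +13≡13 +3≡2 +5≡7  (mod 14)
composite: +7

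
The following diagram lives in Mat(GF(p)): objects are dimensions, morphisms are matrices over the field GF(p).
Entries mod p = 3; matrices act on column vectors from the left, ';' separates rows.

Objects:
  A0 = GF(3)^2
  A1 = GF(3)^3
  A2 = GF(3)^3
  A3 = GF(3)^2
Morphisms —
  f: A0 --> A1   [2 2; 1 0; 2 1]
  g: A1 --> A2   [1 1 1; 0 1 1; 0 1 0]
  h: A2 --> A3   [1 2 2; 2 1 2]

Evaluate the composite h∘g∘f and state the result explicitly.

Answer: [1 2; 0 1]

Work:
  e0=⟨1,0⟩ f-->⟨2,1,2⟩ g-->⟨2,0,1⟩ h-->⟨1,0⟩
  e1=⟨0,1⟩ f-->⟨2,0,1⟩ g-->⟨0,1,0⟩ h-->⟨2,1⟩
result: [1 2; 0 1]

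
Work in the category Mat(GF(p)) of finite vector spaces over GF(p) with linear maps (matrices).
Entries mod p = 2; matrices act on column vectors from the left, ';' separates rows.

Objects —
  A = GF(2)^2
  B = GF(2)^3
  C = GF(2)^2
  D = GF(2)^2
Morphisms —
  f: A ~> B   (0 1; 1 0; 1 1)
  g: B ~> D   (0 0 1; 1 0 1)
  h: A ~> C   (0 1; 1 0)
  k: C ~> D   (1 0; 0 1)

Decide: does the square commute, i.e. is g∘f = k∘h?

Answer: DOES NOT COMMUTE

Derivation:
Path 1 = f;g:
  e0=⟨1,0⟩ f~>⟨0,1,1⟩ g~>⟨1,1⟩
  e1=⟨0,1⟩ f~>⟨1,0,1⟩ g~>⟨1,0⟩
  ⟦path⟧₁ = (1 1; 1 0)
Path 2 = h;k:
  e0=⟨1,0⟩ h~>⟨0,1⟩ k~>⟨0,1⟩
  e1=⟨0,1⟩ h~>⟨1,0⟩ k~>⟨1,0⟩
  ⟦path⟧₂ = (0 1; 1 0)
Equal? NO — does not commute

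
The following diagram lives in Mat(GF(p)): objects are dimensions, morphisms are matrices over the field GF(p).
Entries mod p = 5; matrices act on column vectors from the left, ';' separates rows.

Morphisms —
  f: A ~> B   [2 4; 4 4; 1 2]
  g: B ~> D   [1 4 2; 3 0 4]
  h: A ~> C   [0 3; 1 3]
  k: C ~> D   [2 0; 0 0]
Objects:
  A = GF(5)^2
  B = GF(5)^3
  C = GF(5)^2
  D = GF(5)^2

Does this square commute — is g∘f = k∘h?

Path 1 = f;g:
  e0=[1,0] f~>[2,4,1] g~>[0,0]
  e1=[0,1] f~>[4,4,2] g~>[4,0]
  ⟦path⟧₁ = [0 4; 0 0]
Path 2 = h;k:
  e0=[1,0] h~>[0,1] k~>[0,0]
  e1=[0,1] h~>[3,3] k~>[1,0]
  ⟦path⟧₂ = [0 1; 0 0]
Equal? differ; not commutative

Answer: DOES NOT COMMUTE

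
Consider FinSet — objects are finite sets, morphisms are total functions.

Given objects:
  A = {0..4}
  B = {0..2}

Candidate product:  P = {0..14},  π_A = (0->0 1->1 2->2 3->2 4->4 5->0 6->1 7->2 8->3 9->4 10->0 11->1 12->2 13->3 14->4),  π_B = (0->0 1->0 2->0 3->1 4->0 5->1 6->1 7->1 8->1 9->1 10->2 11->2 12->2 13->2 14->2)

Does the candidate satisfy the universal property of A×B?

|A|·|B| = 5·3 = 15;  |P| = 15
Check the pairing map k ↦ (π_A(k), π_B(k)):
  0 -> (0,0)
  1 -> (1,0)
  2 -> (2,0)
  3 -> (2,1)
  4 -> (4,0)
  5 -> (0,1)
  6 -> (1,1)
  7 -> (2,1)  ✗ repeats pair of k=3
  8 -> (3,1)
  9 -> (4,1)
  10 -> (0,2)
  11 -> (1,2)
  12 -> (2,2)
  13 -> (3,2)
  14 -> (4,2)
distinct pairs in image: 14 / 15 needed
  → (2,1) hit at k=3 and k=7

Answer: NOT A VALID PRODUCT — duplicate pair at indices 7,3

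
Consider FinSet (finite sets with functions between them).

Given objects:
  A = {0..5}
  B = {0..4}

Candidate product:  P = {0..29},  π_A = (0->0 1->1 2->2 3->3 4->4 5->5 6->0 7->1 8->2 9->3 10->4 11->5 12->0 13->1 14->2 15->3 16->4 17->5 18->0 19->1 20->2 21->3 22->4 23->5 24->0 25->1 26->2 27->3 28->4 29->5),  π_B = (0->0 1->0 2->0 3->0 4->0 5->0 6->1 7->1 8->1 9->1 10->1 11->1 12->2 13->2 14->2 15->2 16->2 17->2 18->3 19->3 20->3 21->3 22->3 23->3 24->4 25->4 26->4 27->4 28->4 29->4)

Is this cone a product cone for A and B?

Answer: VALID PRODUCT

Work:
|A|·|B| = 6·5 = 30;  |P| = 30
Check the pairing map k ↦ (π_A(k), π_B(k)):
  0 -> (0,0)
  1 -> (1,0)
  2 -> (2,0)
  3 -> (3,0)
  4 -> (4,0)
  5 -> (5,0)
  6 -> (0,1)
  7 -> (1,1)
  8 -> (2,1)
  9 -> (3,1)
  10 -> (4,1)
  11 -> (5,1)
  12 -> (0,2)
  13 -> (1,2)
  14 -> (2,2)
  15 -> (3,2)
  16 -> (4,2)
  17 -> (5,2)
  18 -> (0,3)
  19 -> (1,3)
  20 -> (2,3)
  21 -> (3,3)
  22 -> (4,3)
  23 -> (5,3)
  24 -> (0,4)
  25 -> (1,4)
  26 -> (2,4)
  27 -> (3,4)
  28 -> (4,4)
  29 -> (5,4)
distinct pairs in image: 30 / 30 needed
  → bijection onto A×B; projections well-typed.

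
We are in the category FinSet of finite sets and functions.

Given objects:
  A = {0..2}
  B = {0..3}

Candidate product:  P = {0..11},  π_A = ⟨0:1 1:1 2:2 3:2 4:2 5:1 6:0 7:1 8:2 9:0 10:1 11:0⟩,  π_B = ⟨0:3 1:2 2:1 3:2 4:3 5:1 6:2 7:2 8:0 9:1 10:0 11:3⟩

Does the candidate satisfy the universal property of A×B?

Answer: NOT A VALID PRODUCT — duplicate pair at indices 7,1

Trace:
|A|·|B| = 3·4 = 12;  |P| = 12
Check the pairing map k ↦ (π_A(k), π_B(k)):
  0 : (1,3)
  1 : (1,2)
  2 : (2,1)
  3 : (2,2)
  4 : (2,3)
  5 : (1,1)
  6 : (0,2)
  7 : (1,2)  ✗ repeats pair of k=1
  8 : (2,0)
  9 : (0,1)
  10 : (1,0)
  11 : (0,3)
distinct pairs in image: 11 / 12 needed
  → (1,2) hit at k=1 and k=7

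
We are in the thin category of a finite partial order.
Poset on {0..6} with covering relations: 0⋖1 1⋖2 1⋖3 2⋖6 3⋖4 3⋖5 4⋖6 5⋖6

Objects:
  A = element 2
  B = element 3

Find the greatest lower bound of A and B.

{x : x⊑A ∧ x⊑B} = {0,1}  (A=2, B=3)
  0 ⊑ 1
  1 ⊑ 1
glb = 1

Answer: A∧B = 1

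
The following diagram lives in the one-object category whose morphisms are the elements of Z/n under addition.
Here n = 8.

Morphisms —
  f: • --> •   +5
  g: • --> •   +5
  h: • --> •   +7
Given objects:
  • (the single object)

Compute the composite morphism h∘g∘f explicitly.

  0 +5≡5 +5≡2 +7≡1  (mod 8)
⟦path⟧: +1

Answer: +1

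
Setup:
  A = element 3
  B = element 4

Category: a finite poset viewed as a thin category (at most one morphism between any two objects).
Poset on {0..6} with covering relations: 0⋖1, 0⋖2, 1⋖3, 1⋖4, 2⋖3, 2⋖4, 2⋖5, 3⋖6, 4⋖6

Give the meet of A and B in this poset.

Lower bounds of A=3 and B=4: {0,1,2}
  maximal lower bounds 1 and 2 are incomparable: neither 1⊑2 nor 2⊑1
→ no greatest lower bound exists

Answer: NO MEET EXISTS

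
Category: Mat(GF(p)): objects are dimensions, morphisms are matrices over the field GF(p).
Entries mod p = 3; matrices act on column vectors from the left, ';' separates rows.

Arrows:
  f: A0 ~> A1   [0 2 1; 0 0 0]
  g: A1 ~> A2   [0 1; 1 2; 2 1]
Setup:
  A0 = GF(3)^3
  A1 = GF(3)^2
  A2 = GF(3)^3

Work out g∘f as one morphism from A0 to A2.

Answer: [0 0 0; 0 2 1; 0 1 2]

Trace:
  e0=(1,0,0) f~>(0,0) g~>(0,0,0)
  e1=(0,1,0) f~>(2,0) g~>(0,2,1)
  e2=(0,0,1) f~>(1,0) g~>(0,1,2)
composite: [0 0 0; 0 2 1; 0 1 2]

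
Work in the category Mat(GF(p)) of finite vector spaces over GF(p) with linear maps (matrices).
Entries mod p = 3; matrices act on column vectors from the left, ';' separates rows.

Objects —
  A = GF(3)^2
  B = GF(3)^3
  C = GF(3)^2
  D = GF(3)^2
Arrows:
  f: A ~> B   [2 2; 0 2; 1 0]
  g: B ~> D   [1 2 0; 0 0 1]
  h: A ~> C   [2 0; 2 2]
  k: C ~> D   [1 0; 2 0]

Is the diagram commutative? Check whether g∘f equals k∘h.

Answer: COMMUTES

Work:
Along f;g (path 1):
  e0=⟨1,0⟩ f~>⟨2,0,1⟩ g~>⟨2,1⟩
  e1=⟨0,1⟩ f~>⟨2,2,0⟩ g~>⟨0,0⟩
  composite₁ = [2 0; 1 0]
Along h;k (path 2):
  e0=⟨1,0⟩ h~>⟨2,2⟩ k~>⟨2,1⟩
  e1=⟨0,1⟩ h~>⟨0,2⟩ k~>⟨0,0⟩
  composite₂ = [2 0; 1 0]
Equal? same morphism ✓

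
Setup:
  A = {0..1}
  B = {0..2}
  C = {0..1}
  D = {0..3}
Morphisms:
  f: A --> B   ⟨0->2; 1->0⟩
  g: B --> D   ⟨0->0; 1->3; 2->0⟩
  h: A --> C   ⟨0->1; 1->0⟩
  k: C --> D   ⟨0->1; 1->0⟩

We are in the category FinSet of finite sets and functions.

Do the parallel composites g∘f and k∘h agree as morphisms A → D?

Answer: DOES NOT COMMUTE

Trace:
Along f;g (path 1):
  0 f-->2 g-->0
  1 f-->0 g-->0
  composite₁ = ⟨0->0; 1->0⟩
Along h;k (path 2):
  0 h-->1 k-->0
  1 h-->0 k-->1
  composite₂ = ⟨0->0; 1->1⟩
Equal? NO — does not commute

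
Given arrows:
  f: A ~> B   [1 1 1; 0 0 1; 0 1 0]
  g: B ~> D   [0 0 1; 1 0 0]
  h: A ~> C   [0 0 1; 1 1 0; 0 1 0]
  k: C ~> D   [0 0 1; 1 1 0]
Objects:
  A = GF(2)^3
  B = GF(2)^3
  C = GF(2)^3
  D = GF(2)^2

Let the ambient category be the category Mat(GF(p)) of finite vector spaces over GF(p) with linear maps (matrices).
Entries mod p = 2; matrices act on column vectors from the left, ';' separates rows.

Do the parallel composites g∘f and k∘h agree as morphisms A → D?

Answer: COMMUTES

Derivation:
Along f;g (path 1):
  e0=(1,0,0) f~>(1,0,0) g~>(0,1)
  e1=(0,1,0) f~>(1,0,1) g~>(1,1)
  e2=(0,0,1) f~>(1,1,0) g~>(0,1)
  ⟦path⟧₁ = [0 1 0; 1 1 1]
Along h;k (path 2):
  e0=(1,0,0) h~>(0,1,0) k~>(0,1)
  e1=(0,1,0) h~>(0,1,1) k~>(1,1)
  e2=(0,0,1) h~>(1,0,0) k~>(0,1)
  ⟦path⟧₂ = [0 1 0; 1 1 1]
Equal? same morphism ✓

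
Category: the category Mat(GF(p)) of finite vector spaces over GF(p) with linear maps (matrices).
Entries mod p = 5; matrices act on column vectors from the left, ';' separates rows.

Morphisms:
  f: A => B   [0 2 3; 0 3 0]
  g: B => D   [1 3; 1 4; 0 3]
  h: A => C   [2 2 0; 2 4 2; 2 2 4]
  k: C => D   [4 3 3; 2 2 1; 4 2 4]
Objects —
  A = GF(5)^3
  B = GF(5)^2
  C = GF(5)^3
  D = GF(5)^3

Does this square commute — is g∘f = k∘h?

Along f;g (path 1):
  e0=[1,0,0] f=>[0,0] g=>[0,0,0]
  e1=[0,1,0] f=>[2,3] g=>[1,4,4]
  e2=[0,0,1] f=>[3,0] g=>[3,3,0]
  ⟦path⟧₁ = [0 1 3; 0 4 3; 0 4 0]
Along h;k (path 2):
  e0=[1,0,0] h=>[2,2,2] k=>[0,0,0]
  e1=[0,1,0] h=>[2,4,2] k=>[1,4,4]
  e2=[0,0,1] h=>[0,2,4] k=>[3,3,0]
  ⟦path⟧₂ = [0 1 3; 0 4 3; 0 4 0]
Equal? YES — commutes

Answer: COMMUTES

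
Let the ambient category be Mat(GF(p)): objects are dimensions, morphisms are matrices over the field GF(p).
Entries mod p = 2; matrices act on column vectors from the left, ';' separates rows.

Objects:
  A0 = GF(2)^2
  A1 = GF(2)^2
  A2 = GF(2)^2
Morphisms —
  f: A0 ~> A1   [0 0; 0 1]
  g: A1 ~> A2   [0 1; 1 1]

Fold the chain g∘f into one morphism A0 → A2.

  e0=[1,0] f~>[0,0] g~>[0,0]
  e1=[0,1] f~>[0,1] g~>[1,1]
⟦path⟧: [0 1; 0 1]

Answer: [0 1; 0 1]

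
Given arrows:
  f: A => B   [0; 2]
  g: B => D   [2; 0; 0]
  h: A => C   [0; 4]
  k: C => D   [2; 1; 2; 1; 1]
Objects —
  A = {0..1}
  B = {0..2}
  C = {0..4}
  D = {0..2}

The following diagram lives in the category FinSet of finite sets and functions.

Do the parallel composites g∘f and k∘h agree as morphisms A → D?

1) trace f;g:
  0 f=>0 g=>2
  1 f=>2 g=>0
  composite₁ = [2; 0]
2) trace h;k:
  0 h=>0 k=>2
  1 h=>4 k=>1
  composite₂ = [2; 1]
Equal? distinct morphisms ✗

Answer: DOES NOT COMMUTE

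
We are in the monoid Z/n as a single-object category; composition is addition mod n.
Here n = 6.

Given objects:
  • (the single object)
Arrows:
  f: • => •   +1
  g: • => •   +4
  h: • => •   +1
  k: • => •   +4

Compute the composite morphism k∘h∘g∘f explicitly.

Answer: +4

Derivation:
  0 +1≡1 +4≡5 +1≡0 +4≡4  (mod 6)
composite: +4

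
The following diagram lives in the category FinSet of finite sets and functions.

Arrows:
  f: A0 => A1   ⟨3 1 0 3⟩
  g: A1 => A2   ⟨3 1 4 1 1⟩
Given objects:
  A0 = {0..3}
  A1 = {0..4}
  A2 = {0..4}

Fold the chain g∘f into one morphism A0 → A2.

  0 f=>3 g=>1
  1 f=>1 g=>1
  2 f=>0 g=>3
  3 f=>3 g=>1
composite: ⟨1 1 3 1⟩

Answer: ⟨1 1 3 1⟩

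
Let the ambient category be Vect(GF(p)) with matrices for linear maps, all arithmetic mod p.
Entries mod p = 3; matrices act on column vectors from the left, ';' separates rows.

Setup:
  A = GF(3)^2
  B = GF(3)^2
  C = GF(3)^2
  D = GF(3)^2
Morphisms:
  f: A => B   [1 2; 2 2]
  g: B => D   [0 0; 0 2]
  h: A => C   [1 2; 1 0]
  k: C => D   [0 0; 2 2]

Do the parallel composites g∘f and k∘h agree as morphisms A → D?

Answer: COMMUTES

Work:
Path 1 = f;g:
  e0=[1,0] f=>[1,2] g=>[0,1]
  e1=[0,1] f=>[2,2] g=>[0,1]
  result₁ = [0 0; 1 1]
Path 2 = h;k:
  e0=[1,0] h=>[1,1] k=>[0,1]
  e1=[0,1] h=>[2,0] k=>[0,1]
  result₂ = [0 0; 1 1]
Equal? equal; square commutes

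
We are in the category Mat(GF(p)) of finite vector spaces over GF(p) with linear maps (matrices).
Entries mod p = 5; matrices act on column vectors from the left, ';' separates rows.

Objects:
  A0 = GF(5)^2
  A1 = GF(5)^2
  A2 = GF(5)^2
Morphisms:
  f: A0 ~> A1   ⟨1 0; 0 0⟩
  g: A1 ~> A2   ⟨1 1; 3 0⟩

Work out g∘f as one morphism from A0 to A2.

  e0=[1,0] f~>[1,0] g~>[1,3]
  e1=[0,1] f~>[0,0] g~>[0,0]
result: ⟨1 0; 3 0⟩

Answer: ⟨1 0; 3 0⟩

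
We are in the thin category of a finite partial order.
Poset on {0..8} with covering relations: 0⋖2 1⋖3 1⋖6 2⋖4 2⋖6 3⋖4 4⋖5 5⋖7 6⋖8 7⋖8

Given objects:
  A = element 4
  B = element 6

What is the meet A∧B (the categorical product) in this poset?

Common predecessors of 4,6: {0,1,2}
  maximal lower bounds 1 and 2 are incomparable: neither 1≤2 nor 2≤1
→ no greatest lower bound exists

Answer: NO MEET EXISTS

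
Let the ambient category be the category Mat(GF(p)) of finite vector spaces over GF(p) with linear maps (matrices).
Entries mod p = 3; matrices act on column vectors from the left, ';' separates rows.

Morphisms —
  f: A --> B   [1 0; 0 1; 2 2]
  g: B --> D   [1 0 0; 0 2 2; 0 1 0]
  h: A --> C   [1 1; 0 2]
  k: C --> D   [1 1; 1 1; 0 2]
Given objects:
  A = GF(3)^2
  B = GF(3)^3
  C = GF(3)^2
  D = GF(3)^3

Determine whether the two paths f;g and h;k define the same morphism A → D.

Answer: COMMUTES

Work:
Path 1 = f;g:
  e0=(1,0) f-->(1,0,2) g-->(1,1,0)
  e1=(0,1) f-->(0,1,2) g-->(0,0,1)
  composite₁ = [1 0; 1 0; 0 1]
Path 2 = h;k:
  e0=(1,0) h-->(1,0) k-->(1,1,0)
  e1=(0,1) h-->(1,2) k-->(0,0,1)
  composite₂ = [1 0; 1 0; 0 1]
Equal? equal; square commutes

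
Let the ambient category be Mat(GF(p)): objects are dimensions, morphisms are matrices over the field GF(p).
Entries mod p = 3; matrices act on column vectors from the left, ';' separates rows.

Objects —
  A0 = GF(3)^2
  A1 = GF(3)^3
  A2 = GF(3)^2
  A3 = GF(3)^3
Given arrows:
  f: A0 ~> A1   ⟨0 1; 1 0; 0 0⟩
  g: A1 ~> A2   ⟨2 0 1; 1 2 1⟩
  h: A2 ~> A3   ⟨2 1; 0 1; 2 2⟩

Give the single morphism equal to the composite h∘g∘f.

Answer: ⟨2 2; 2 1; 1 0⟩

Trace:
  e0=⟨1,0⟩ f~>⟨0,1,0⟩ g~>⟨0,2⟩ h~>⟨2,2,1⟩
  e1=⟨0,1⟩ f~>⟨1,0,0⟩ g~>⟨2,1⟩ h~>⟨2,1,0⟩
result: ⟨2 2; 2 1; 1 0⟩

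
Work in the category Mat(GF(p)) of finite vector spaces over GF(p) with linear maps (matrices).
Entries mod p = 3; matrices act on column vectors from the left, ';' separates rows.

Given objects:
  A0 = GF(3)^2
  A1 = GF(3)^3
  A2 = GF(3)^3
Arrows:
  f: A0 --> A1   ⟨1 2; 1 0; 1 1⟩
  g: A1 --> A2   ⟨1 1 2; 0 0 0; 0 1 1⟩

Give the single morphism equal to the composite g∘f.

  e0=⟨1,0⟩ f-->⟨1,1,1⟩ g-->⟨1,0,2⟩
  e1=⟨0,1⟩ f-->⟨2,0,1⟩ g-->⟨1,0,1⟩
⟦path⟧: ⟨1 1; 0 0; 2 1⟩

Answer: ⟨1 1; 0 0; 2 1⟩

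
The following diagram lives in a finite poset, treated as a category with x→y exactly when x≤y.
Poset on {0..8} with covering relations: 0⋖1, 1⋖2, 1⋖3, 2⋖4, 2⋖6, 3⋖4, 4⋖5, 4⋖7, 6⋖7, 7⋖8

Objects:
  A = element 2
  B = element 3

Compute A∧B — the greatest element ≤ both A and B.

Answer: A∧B = 1

Trace:
{x : x≤A ∧ x≤B} = {0,1}  (A=2, B=3)
  0 ≤ 1
  1 ≤ 1
glb = 1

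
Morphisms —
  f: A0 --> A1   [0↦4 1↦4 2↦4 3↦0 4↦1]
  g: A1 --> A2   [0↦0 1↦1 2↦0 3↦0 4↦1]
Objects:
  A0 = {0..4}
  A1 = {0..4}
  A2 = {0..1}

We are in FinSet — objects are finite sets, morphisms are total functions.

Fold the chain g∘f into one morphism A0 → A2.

  0 f-->4 g-->1
  1 f-->4 g-->1
  2 f-->4 g-->1
  3 f-->0 g-->0
  4 f-->1 g-->1
composite: [0↦1 1↦1 2↦1 3↦0 4↦1]

Answer: [0↦1 1↦1 2↦1 3↦0 4↦1]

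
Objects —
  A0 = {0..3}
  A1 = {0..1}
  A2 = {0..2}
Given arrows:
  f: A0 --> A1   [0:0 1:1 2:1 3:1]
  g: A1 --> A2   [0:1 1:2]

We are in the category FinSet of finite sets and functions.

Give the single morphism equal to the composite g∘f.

Answer: [0:1 1:2 2:2 3:2]

Derivation:
  0 f-->0 g-->1
  1 f-->1 g-->2
  2 f-->1 g-->2
  3 f-->1 g-->2
⟦path⟧: [0:1 1:2 2:2 3:2]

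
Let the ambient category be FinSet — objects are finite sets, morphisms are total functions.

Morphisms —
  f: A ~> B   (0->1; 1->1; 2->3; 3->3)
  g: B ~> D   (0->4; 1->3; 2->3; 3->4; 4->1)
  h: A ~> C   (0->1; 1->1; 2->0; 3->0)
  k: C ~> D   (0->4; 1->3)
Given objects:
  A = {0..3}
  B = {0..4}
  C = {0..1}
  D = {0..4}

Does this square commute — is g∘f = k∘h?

Along f;g (path 1):
  0 f~>1 g~>3
  1 f~>1 g~>3
  2 f~>3 g~>4
  3 f~>3 g~>4
  composite₁ = (0->3; 1->3; 2->4; 3->4)
Along h;k (path 2):
  0 h~>1 k~>3
  1 h~>1 k~>3
  2 h~>0 k~>4
  3 h~>0 k~>4
  composite₂ = (0->3; 1->3; 2->4; 3->4)
Equal? YES — commutes

Answer: COMMUTES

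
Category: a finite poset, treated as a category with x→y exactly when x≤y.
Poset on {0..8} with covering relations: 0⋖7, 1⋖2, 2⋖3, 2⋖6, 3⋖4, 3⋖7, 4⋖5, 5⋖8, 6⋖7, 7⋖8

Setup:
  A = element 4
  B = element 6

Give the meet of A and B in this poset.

Common predecessors of 4,6: {1,2}
  1 ⊑ 2
  2 ⊑ 2
glb = 2

Answer: A∧B = 2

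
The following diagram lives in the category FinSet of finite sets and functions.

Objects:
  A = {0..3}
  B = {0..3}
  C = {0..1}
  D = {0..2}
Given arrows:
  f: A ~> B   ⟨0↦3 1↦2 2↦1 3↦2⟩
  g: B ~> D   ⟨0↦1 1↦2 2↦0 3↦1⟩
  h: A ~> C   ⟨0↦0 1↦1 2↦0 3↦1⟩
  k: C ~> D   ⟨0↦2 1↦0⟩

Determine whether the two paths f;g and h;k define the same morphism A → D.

Along f;g (path 1):
  0 f~>3 g~>1
  1 f~>2 g~>0
  2 f~>1 g~>2
  3 f~>2 g~>0
  ⟦path⟧₁ = ⟨0↦1 1↦0 2↦2 3↦0⟩
Along h;k (path 2):
  0 h~>0 k~>2
  1 h~>1 k~>0
  2 h~>0 k~>2
  3 h~>1 k~>0
  ⟦path⟧₂ = ⟨0↦2 1↦0 2↦2 3↦0⟩
Equal? differ; not commutative

Answer: DOES NOT COMMUTE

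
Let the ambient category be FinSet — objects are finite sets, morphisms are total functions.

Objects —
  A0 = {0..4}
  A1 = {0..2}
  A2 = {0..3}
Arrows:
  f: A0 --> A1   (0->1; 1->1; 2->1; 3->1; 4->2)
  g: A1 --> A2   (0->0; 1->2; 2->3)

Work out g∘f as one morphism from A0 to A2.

Answer: (0->2; 1->2; 2->2; 3->2; 4->3)

Work:
  0 f-->1 g-->2
  1 f-->1 g-->2
  2 f-->1 g-->2
  3 f-->1 g-->2
  4 f-->2 g-->3
⟦path⟧: (0->2; 1->2; 2->2; 3->2; 4->3)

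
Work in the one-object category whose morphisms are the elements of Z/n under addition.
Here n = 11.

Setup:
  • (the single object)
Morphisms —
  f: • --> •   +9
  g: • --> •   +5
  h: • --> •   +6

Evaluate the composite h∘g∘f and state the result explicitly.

  0 +9≡9 +5≡3 +6≡9  (mod 11)
result: +9

Answer: +9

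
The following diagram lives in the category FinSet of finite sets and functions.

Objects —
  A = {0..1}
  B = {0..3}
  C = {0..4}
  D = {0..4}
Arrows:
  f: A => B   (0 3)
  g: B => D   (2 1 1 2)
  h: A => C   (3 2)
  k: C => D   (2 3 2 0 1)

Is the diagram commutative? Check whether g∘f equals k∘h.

Answer: DOES NOT COMMUTE

Work:
Along f;g (path 1):
  0 f=>0 g=>2
  1 f=>3 g=>2
  result₁ = (2 2)
Along h;k (path 2):
  0 h=>3 k=>0
  1 h=>2 k=>2
  result₂ = (0 2)
Equal? differ; not commutative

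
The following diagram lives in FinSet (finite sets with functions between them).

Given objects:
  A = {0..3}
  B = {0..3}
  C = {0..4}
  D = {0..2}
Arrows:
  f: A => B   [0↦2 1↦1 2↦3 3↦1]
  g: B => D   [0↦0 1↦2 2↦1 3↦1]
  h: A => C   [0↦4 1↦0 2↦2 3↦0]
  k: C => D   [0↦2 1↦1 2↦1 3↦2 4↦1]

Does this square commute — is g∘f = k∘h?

Along f;g (path 1):
  0 f=>2 g=>1
  1 f=>1 g=>2
  2 f=>3 g=>1
  3 f=>1 g=>2
  result₁ = [0↦1 1↦2 2↦1 3↦2]
Along h;k (path 2):
  0 h=>4 k=>1
  1 h=>0 k=>2
  2 h=>2 k=>1
  3 h=>0 k=>2
  result₂ = [0↦1 1↦2 2↦1 3↦2]
Equal? equal; square commutes

Answer: COMMUTES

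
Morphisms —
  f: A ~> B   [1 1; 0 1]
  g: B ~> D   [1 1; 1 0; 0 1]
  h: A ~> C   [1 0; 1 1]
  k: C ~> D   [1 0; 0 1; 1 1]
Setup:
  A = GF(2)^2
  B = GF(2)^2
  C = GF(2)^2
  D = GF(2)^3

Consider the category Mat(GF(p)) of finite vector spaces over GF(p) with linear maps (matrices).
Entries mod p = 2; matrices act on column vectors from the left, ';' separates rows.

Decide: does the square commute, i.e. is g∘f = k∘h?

Path 1 = f;g:
  e0=(1,0) f~>(1,0) g~>(1,1,0)
  e1=(0,1) f~>(1,1) g~>(0,1,1)
  ⟦path⟧₁ = [1 0; 1 1; 0 1]
Path 2 = h;k:
  e0=(1,0) h~>(1,1) k~>(1,1,0)
  e1=(0,1) h~>(0,1) k~>(0,1,1)
  ⟦path⟧₂ = [1 0; 1 1; 0 1]
Equal? equal; square commutes

Answer: COMMUTES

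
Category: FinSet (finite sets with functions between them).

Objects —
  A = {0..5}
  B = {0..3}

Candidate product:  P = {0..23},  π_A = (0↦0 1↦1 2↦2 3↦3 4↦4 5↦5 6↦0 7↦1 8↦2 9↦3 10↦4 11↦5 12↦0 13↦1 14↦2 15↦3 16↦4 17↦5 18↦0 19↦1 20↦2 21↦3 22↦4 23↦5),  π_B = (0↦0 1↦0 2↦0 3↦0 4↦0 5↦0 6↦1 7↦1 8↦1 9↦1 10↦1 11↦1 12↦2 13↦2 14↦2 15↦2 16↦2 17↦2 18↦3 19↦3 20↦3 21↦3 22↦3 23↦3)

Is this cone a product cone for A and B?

|A|·|B| = 6·4 = 24;  |P| = 24
Check the pairing map k ↦ (π_A(k), π_B(k)):
  0 ↦ (0,0)
  1 ↦ (1,0)
  2 ↦ (2,0)
  3 ↦ (3,0)
  4 ↦ (4,0)
  5 ↦ (5,0)
  6 ↦ (0,1)
  7 ↦ (1,1)
  8 ↦ (2,1)
  9 ↦ (3,1)
  10 ↦ (4,1)
  11 ↦ (5,1)
  12 ↦ (0,2)
  13 ↦ (1,2)
  14 ↦ (2,2)
  15 ↦ (3,2)
  16 ↦ (4,2)
  17 ↦ (5,2)
  18 ↦ (0,3)
  19 ↦ (1,3)
  20 ↦ (2,3)
  21 ↦ (3,3)
  22 ↦ (4,3)
  23 ↦ (5,3)
distinct pairs in image: 24 / 24 needed
  → bijection onto A×B; projections well-typed.

Answer: VALID PRODUCT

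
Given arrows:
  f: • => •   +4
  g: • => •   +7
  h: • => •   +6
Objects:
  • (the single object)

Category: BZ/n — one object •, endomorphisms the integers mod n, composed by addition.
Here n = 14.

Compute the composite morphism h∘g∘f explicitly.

  0 +4≡4 +7≡11 +6≡3  (mod 14)
composite: +3

Answer: +3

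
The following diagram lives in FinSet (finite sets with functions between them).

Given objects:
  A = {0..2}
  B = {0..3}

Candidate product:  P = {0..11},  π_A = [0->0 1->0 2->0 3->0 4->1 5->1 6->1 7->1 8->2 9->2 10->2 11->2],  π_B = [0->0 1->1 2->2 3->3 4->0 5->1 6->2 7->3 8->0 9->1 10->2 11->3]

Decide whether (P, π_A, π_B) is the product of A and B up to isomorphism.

|A|·|B| = 3·4 = 12;  |P| = 12
Check the pairing map k ↦ (π_A(k), π_B(k)):
  0 -> (0,0)
  1 -> (0,1)
  2 -> (0,2)
  3 -> (0,3)
  4 -> (1,0)
  5 -> (1,1)
  6 -> (1,2)
  7 -> (1,3)
  8 -> (2,0)
  9 -> (2,1)
  10 -> (2,2)
  11 -> (2,3)
distinct pairs in image: 12 / 12 needed
  → bijection onto A×B; projections well-typed.

Answer: VALID PRODUCT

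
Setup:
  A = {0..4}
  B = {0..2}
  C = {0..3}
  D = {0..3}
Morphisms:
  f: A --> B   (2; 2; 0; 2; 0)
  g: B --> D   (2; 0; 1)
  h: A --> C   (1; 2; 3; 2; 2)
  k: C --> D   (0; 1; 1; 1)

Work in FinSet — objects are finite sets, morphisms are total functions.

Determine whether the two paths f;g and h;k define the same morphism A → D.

Answer: DOES NOT COMMUTE

Derivation:
1) trace f;g:
  0 f-->2 g-->1
  1 f-->2 g-->1
  2 f-->0 g-->2
  3 f-->2 g-->1
  4 f-->0 g-->2
  composite₁ = (1; 1; 2; 1; 2)
2) trace h;k:
  0 h-->1 k-->1
  1 h-->2 k-->1
  2 h-->3 k-->1
  3 h-->2 k-->1
  4 h-->2 k-->1
  composite₂ = (1; 1; 1; 1; 1)
Equal? NO — does not commute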